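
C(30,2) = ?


C(n,k) = n! / (k!(n-k)!)
C(30,2) = 30! / (2!28!)
= 435

C(30,2) = 435


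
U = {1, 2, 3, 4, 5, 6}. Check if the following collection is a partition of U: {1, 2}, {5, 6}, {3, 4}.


A partition requires: (1) non-empty parts, (2) pairwise disjoint, (3) union = U
Parts: {1, 2}, {5, 6}, {3, 4}
Union of parts: {1, 2, 3, 4, 5, 6}
U = {1, 2, 3, 4, 5, 6}
All non-empty? True
Pairwise disjoint? True
Covers U? True

Yes, valid partition


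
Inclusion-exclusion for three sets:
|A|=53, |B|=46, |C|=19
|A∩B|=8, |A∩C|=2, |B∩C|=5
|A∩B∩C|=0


|A∪B∪C| = |A|+|B|+|C| - |A∩B|-|A∩C|-|B∩C| + |A∩B∩C|
= 53+46+19 - 8-2-5 + 0
= 118 - 15 + 0
= 103

|A ∪ B ∪ C| = 103


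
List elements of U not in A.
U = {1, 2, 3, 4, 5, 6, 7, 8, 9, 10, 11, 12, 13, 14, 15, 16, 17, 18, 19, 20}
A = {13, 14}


Aᶜ = U \ A = elements in U but not in A
U = {1, 2, 3, 4, 5, 6, 7, 8, 9, 10, 11, 12, 13, 14, 15, 16, 17, 18, 19, 20}
A = {13, 14}
Aᶜ = {1, 2, 3, 4, 5, 6, 7, 8, 9, 10, 11, 12, 15, 16, 17, 18, 19, 20}

Aᶜ = {1, 2, 3, 4, 5, 6, 7, 8, 9, 10, 11, 12, 15, 16, 17, 18, 19, 20}


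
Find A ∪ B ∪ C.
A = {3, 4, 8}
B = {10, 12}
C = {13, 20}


A ∪ B = {3, 4, 8, 10, 12}
(A ∪ B) ∪ C = {3, 4, 8, 10, 12, 13, 20}

A ∪ B ∪ C = {3, 4, 8, 10, 12, 13, 20}


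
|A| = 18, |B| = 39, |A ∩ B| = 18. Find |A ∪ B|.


|A ∪ B| = |A| + |B| - |A ∩ B|
= 18 + 39 - 18
= 39

|A ∪ B| = 39


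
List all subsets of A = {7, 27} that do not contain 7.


A subset of A that omits 7 is a subset of A \ {7}, so there are 2^(n-1) = 2^1 = 2 of them.
Subsets excluding 7: ∅, {27}

Subsets excluding 7 (2 total): ∅, {27}


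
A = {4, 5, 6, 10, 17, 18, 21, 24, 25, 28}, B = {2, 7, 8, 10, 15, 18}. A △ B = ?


A △ B = (A \ B) ∪ (B \ A) = elements in exactly one of A or B
A \ B = {4, 5, 6, 17, 21, 24, 25, 28}
B \ A = {2, 7, 8, 15}
A △ B = {2, 4, 5, 6, 7, 8, 15, 17, 21, 24, 25, 28}

A △ B = {2, 4, 5, 6, 7, 8, 15, 17, 21, 24, 25, 28}


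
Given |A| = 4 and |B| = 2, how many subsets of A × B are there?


A relation from A to B is any subset of A × B.
|A × B| = 4 × 2 = 8
# relations = 2^|A × B| = 2^8 = 256

Number of relations = 256


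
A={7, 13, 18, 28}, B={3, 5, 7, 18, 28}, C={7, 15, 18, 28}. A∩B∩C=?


A ∩ B = {7, 18, 28}
(A ∩ B) ∩ C = {7, 18, 28}

A ∩ B ∩ C = {7, 18, 28}


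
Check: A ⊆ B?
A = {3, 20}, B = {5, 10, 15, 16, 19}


A ⊆ B means every element of A is in B.
Elements in A not in B: {3, 20}
So A ⊄ B.

No, A ⊄ B


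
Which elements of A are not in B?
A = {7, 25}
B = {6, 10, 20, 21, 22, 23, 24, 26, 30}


A \ B = elements in A but not in B
A = {7, 25}
B = {6, 10, 20, 21, 22, 23, 24, 26, 30}
Remove from A any elements in B
A \ B = {7, 25}

A \ B = {7, 25}


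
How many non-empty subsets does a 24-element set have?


Total subsets = 2^n = 2^24 = 16777216
Non-empty subsets exclude the empty set: 2^n - 1
= 16777216 - 1
= 16777215

Number of non-empty subsets = 16777215


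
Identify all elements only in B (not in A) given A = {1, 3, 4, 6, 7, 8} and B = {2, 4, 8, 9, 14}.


A = {1, 3, 4, 6, 7, 8}
B = {2, 4, 8, 9, 14}
Region: only in B (not in A)
Elements: {2, 9, 14}

Elements only in B (not in A): {2, 9, 14}


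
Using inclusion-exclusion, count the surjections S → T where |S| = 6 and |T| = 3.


n = |S| = 6, k = |T| = 3. Surjections via inclusion-exclusion:
S(n,k) = Σ(-1)^i × C(k,i) × (k-i)^n, i=0 to k
i=0: (-1)^0×C(3,0)×3^6 = 729
i=1: (-1)^1×C(3,1)×2^6 = -192
i=2: (-1)^2×C(3,2)×1^6 = 3
i=3: (-1)^3×C(3,3)×0^6 = 0
Total = 540

Number of surjections = 540


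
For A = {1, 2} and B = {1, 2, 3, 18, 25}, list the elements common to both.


A ∩ B = elements in both A and B
A = {1, 2}
B = {1, 2, 3, 18, 25}
A ∩ B = {1, 2}

A ∩ B = {1, 2}


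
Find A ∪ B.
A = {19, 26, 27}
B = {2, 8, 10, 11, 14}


A ∪ B = all elements in A or B (or both)
A = {19, 26, 27}
B = {2, 8, 10, 11, 14}
A ∪ B = {2, 8, 10, 11, 14, 19, 26, 27}

A ∪ B = {2, 8, 10, 11, 14, 19, 26, 27}


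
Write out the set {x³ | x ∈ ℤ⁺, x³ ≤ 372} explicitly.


Checking each candidate:
Condition: positive perfect cubes ≤ 372
Result = {1, 8, 27, 64, 125, 216, 343}

{1, 8, 27, 64, 125, 216, 343}


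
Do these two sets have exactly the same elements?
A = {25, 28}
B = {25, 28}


Two sets are equal iff they have exactly the same elements.
A = {25, 28}
B = {25, 28}
Same elements → A = B

Yes, A = B


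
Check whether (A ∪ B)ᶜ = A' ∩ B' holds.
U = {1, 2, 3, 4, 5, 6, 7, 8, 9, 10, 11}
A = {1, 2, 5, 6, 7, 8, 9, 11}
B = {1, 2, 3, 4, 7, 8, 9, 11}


LHS: A ∪ B = {1, 2, 3, 4, 5, 6, 7, 8, 9, 11}
(A ∪ B)' = U \ (A ∪ B) = {10}
A' = {3, 4, 10}, B' = {5, 6, 10}
Claimed RHS: A' ∩ B' = {10}
Identity is VALID: LHS = RHS = {10} ✓

Identity is valid. (A ∪ B)' = A' ∩ B' = {10}


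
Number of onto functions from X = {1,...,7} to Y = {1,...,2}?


n = |X| = 7, k = |Y| = 2. Surjections via inclusion-exclusion:
S(n,k) = Σ(-1)^i × C(k,i) × (k-i)^n, i=0 to k
i=0: (-1)^0×C(2,0)×2^7 = 128
i=1: (-1)^1×C(2,1)×1^7 = -2
i=2: (-1)^2×C(2,2)×0^7 = 0
Total = 126

Number of surjections = 126


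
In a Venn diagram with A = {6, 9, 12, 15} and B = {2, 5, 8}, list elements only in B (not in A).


A = {6, 9, 12, 15}
B = {2, 5, 8}
Region: only in B (not in A)
Elements: {2, 5, 8}

Elements only in B (not in A): {2, 5, 8}


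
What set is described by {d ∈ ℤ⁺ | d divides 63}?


Checking each candidate:
Condition: positive divisors of 63
Result = {1, 3, 7, 9, 21, 63}

{1, 3, 7, 9, 21, 63}


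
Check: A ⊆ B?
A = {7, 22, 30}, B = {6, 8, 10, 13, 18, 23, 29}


A ⊆ B means every element of A is in B.
Elements in A not in B: {7, 22, 30}
So A ⊄ B.

No, A ⊄ B


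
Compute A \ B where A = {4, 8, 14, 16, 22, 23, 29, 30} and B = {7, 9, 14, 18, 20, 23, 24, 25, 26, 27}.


A \ B = elements in A but not in B
A = {4, 8, 14, 16, 22, 23, 29, 30}
B = {7, 9, 14, 18, 20, 23, 24, 25, 26, 27}
Remove from A any elements in B
A \ B = {4, 8, 16, 22, 29, 30}

A \ B = {4, 8, 16, 22, 29, 30}


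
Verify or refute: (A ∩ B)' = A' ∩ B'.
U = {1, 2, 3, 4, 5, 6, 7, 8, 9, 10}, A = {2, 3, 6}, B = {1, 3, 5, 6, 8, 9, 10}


LHS: A ∩ B = {3, 6}
(A ∩ B)' = U \ (A ∩ B) = {1, 2, 4, 5, 7, 8, 9, 10}
A' = {1, 4, 5, 7, 8, 9, 10}, B' = {2, 4, 7}
Claimed RHS: A' ∩ B' = {4, 7}
Identity is INVALID: LHS = {1, 2, 4, 5, 7, 8, 9, 10} but the RHS claimed here equals {4, 7}. The correct form is (A ∩ B)' = A' ∪ B'.

Identity is invalid: (A ∩ B)' = {1, 2, 4, 5, 7, 8, 9, 10} but A' ∩ B' = {4, 7}. The correct De Morgan law is (A ∩ B)' = A' ∪ B'.


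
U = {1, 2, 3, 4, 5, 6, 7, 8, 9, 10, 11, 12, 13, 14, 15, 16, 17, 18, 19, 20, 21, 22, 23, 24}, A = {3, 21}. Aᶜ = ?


Aᶜ = U \ A = elements in U but not in A
U = {1, 2, 3, 4, 5, 6, 7, 8, 9, 10, 11, 12, 13, 14, 15, 16, 17, 18, 19, 20, 21, 22, 23, 24}
A = {3, 21}
Aᶜ = {1, 2, 4, 5, 6, 7, 8, 9, 10, 11, 12, 13, 14, 15, 16, 17, 18, 19, 20, 22, 23, 24}

Aᶜ = {1, 2, 4, 5, 6, 7, 8, 9, 10, 11, 12, 13, 14, 15, 16, 17, 18, 19, 20, 22, 23, 24}


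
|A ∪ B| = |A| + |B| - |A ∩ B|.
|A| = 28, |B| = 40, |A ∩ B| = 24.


|A ∪ B| = |A| + |B| - |A ∩ B|
= 28 + 40 - 24
= 44

|A ∪ B| = 44


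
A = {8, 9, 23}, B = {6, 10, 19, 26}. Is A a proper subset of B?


A ⊂ B requires: A ⊆ B AND A ≠ B.
A ⊆ B? No
A ⊄ B, so A is not a proper subset.

No, A is not a proper subset of B


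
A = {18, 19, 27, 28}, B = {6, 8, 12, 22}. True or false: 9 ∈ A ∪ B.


A = {18, 19, 27, 28}, B = {6, 8, 12, 22}
A ∪ B = all elements in A or B
A ∪ B = {6, 8, 12, 18, 19, 22, 27, 28}
Checking if 9 ∈ A ∪ B
9 is not in A ∪ B → False

9 ∉ A ∪ B


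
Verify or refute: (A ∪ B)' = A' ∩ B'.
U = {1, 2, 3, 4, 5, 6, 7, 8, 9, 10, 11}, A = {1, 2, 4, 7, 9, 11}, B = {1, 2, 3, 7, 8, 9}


LHS: A ∪ B = {1, 2, 3, 4, 7, 8, 9, 11}
(A ∪ B)' = U \ (A ∪ B) = {5, 6, 10}
A' = {3, 5, 6, 8, 10}, B' = {4, 5, 6, 10, 11}
Claimed RHS: A' ∩ B' = {5, 6, 10}
Identity is VALID: LHS = RHS = {5, 6, 10} ✓

Identity is valid. (A ∪ B)' = A' ∩ B' = {5, 6, 10}


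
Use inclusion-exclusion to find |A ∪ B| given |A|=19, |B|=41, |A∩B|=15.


|A ∪ B| = |A| + |B| - |A ∩ B|
= 19 + 41 - 15
= 45

|A ∪ B| = 45


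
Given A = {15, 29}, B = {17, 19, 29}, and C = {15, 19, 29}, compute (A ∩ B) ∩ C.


A ∩ B = {29}
(A ∩ B) ∩ C = {29}

A ∩ B ∩ C = {29}


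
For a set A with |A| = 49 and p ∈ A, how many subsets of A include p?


Subsets of A containing p correspond to subsets of A \ {p}, which has 48 elements.
Count = 2^(n-1) = 2^48
= 281474976710656

Number of subsets containing p = 281474976710656


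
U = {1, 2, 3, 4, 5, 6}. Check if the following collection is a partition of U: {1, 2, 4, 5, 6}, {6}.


A partition requires: (1) non-empty parts, (2) pairwise disjoint, (3) union = U
Parts: {1, 2, 4, 5, 6}, {6}
Union of parts: {1, 2, 4, 5, 6}
U = {1, 2, 3, 4, 5, 6}
All non-empty? True
Pairwise disjoint? False
Covers U? False

No, not a valid partition


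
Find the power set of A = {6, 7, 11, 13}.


|A| = 4, so |P(A)| = 2^4 = 16
Enumerate subsets by cardinality (0 to 4):
∅, {6}, {7}, {11}, {13}, {6, 7}, {6, 11}, {6, 13}, {7, 11}, {7, 13}, {11, 13}, {6, 7, 11}, {6, 7, 13}, {6, 11, 13}, {7, 11, 13}, {6, 7, 11, 13}

P(A) has 16 subsets: ∅, {6}, {7}, {11}, {13}, {6, 7}, {6, 11}, {6, 13}, {7, 11}, {7, 13}, {11, 13}, {6, 7, 11}, {6, 7, 13}, {6, 11, 13}, {7, 11, 13}, {6, 7, 11, 13}


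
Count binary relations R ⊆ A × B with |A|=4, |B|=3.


A relation from A to B is any subset of A × B.
|A × B| = 4 × 3 = 12
# relations = 2^|A × B| = 2^12 = 4096

Number of relations = 4096


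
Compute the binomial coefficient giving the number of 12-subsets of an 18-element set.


C(n,k) = n! / (k!(n-k)!)
C(18,12) = 18! / (12!6!)
= 18564

C(18,12) = 18564


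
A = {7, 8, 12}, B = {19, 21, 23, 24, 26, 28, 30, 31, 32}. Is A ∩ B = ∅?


Disjoint means A ∩ B = ∅.
A ∩ B = ∅
A ∩ B = ∅, so A and B are disjoint.

Yes, A and B are disjoint


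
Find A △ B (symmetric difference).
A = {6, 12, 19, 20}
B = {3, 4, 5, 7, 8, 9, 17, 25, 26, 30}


A △ B = (A \ B) ∪ (B \ A) = elements in exactly one of A or B
A \ B = {6, 12, 19, 20}
B \ A = {3, 4, 5, 7, 8, 9, 17, 25, 26, 30}
A △ B = {3, 4, 5, 6, 7, 8, 9, 12, 17, 19, 20, 25, 26, 30}

A △ B = {3, 4, 5, 6, 7, 8, 9, 12, 17, 19, 20, 25, 26, 30}


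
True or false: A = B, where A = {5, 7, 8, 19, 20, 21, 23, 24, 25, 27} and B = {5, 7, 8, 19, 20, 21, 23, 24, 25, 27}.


Two sets are equal iff they have exactly the same elements.
A = {5, 7, 8, 19, 20, 21, 23, 24, 25, 27}
B = {5, 7, 8, 19, 20, 21, 23, 24, 25, 27}
Same elements → A = B

Yes, A = B


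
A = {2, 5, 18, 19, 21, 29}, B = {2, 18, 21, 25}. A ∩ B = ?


A ∩ B = elements in both A and B
A = {2, 5, 18, 19, 21, 29}
B = {2, 18, 21, 25}
A ∩ B = {2, 18, 21}

A ∩ B = {2, 18, 21}


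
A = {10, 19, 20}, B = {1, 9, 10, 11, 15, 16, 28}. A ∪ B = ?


A ∪ B = all elements in A or B (or both)
A = {10, 19, 20}
B = {1, 9, 10, 11, 15, 16, 28}
A ∪ B = {1, 9, 10, 11, 15, 16, 19, 20, 28}

A ∪ B = {1, 9, 10, 11, 15, 16, 19, 20, 28}


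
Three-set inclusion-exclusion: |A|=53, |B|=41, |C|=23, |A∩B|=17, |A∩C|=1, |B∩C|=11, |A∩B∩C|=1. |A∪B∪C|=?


|A∪B∪C| = |A|+|B|+|C| - |A∩B|-|A∩C|-|B∩C| + |A∩B∩C|
= 53+41+23 - 17-1-11 + 1
= 117 - 29 + 1
= 89

|A ∪ B ∪ C| = 89


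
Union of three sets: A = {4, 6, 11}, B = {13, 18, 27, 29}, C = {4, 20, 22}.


A ∪ B = {4, 6, 11, 13, 18, 27, 29}
(A ∪ B) ∪ C = {4, 6, 11, 13, 18, 20, 22, 27, 29}

A ∪ B ∪ C = {4, 6, 11, 13, 18, 20, 22, 27, 29}


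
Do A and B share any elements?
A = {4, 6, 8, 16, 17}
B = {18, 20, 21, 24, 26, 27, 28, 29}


Disjoint means A ∩ B = ∅.
A ∩ B = ∅
A ∩ B = ∅, so A and B are disjoint.

No — A and B share no elements (A ∩ B = ∅), so they are disjoint


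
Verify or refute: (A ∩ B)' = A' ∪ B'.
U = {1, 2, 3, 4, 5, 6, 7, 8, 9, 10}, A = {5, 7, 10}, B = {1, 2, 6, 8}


LHS: A ∩ B = ∅
(A ∩ B)' = U \ (A ∩ B) = {1, 2, 3, 4, 5, 6, 7, 8, 9, 10}
A' = {1, 2, 3, 4, 6, 8, 9}, B' = {3, 4, 5, 7, 9, 10}
Claimed RHS: A' ∪ B' = {1, 2, 3, 4, 5, 6, 7, 8, 9, 10}
Identity is VALID: LHS = RHS = {1, 2, 3, 4, 5, 6, 7, 8, 9, 10} ✓

Identity is valid. (A ∩ B)' = A' ∪ B' = {1, 2, 3, 4, 5, 6, 7, 8, 9, 10}


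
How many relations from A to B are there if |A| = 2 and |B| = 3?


A relation from A to B is any subset of A × B.
|A × B| = 2 × 3 = 6
# relations = 2^|A × B| = 2^6 = 64

Number of relations = 64


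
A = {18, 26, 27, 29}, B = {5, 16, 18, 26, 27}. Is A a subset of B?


A ⊆ B means every element of A is in B.
Elements in A not in B: {29}
So A ⊄ B.

No, A ⊄ B


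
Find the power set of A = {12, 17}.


|A| = 2, so |P(A)| = 2^2 = 4
Enumerate subsets by cardinality (0 to 2):
∅, {12}, {17}, {12, 17}

P(A) has 4 subsets: ∅, {12}, {17}, {12, 17}


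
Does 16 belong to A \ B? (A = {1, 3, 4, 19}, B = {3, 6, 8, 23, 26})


A = {1, 3, 4, 19}, B = {3, 6, 8, 23, 26}
A \ B = elements in A but not in B
A \ B = {1, 4, 19}
Checking if 16 ∈ A \ B
16 is not in A \ B → False

16 ∉ A \ B


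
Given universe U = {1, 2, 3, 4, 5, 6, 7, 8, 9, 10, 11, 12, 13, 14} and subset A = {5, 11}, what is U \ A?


Aᶜ = U \ A = elements in U but not in A
U = {1, 2, 3, 4, 5, 6, 7, 8, 9, 10, 11, 12, 13, 14}
A = {5, 11}
Aᶜ = {1, 2, 3, 4, 6, 7, 8, 9, 10, 12, 13, 14}

Aᶜ = {1, 2, 3, 4, 6, 7, 8, 9, 10, 12, 13, 14}


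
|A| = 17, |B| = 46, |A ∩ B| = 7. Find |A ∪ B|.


|A ∪ B| = |A| + |B| - |A ∩ B|
= 17 + 46 - 7
= 56

|A ∪ B| = 56


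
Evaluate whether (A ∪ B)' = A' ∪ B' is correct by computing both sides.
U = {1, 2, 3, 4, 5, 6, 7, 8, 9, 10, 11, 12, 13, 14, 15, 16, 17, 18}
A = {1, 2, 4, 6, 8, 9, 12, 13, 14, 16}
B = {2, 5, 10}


LHS: A ∪ B = {1, 2, 4, 5, 6, 8, 9, 10, 12, 13, 14, 16}
(A ∪ B)' = U \ (A ∪ B) = {3, 7, 11, 15, 17, 18}
A' = {3, 5, 7, 10, 11, 15, 17, 18}, B' = {1, 3, 4, 6, 7, 8, 9, 11, 12, 13, 14, 15, 16, 17, 18}
Claimed RHS: A' ∪ B' = {1, 3, 4, 5, 6, 7, 8, 9, 10, 11, 12, 13, 14, 15, 16, 17, 18}
Identity is INVALID: LHS = {3, 7, 11, 15, 17, 18} but the RHS claimed here equals {1, 3, 4, 5, 6, 7, 8, 9, 10, 11, 12, 13, 14, 15, 16, 17, 18}. The correct form is (A ∪ B)' = A' ∩ B'.

Identity is invalid: (A ∪ B)' = {3, 7, 11, 15, 17, 18} but A' ∪ B' = {1, 3, 4, 5, 6, 7, 8, 9, 10, 11, 12, 13, 14, 15, 16, 17, 18}. The correct De Morgan law is (A ∪ B)' = A' ∩ B'.


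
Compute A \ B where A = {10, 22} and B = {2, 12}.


A \ B = elements in A but not in B
A = {10, 22}
B = {2, 12}
Remove from A any elements in B
A \ B = {10, 22}

A \ B = {10, 22}


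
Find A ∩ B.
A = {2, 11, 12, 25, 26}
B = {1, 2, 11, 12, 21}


A ∩ B = elements in both A and B
A = {2, 11, 12, 25, 26}
B = {1, 2, 11, 12, 21}
A ∩ B = {2, 11, 12}

A ∩ B = {2, 11, 12}


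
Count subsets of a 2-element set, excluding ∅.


Total subsets = 2^n = 2^2 = 4
Non-empty subsets exclude the empty set: 2^n - 1
= 4 - 1
= 3

Number of non-empty subsets = 3


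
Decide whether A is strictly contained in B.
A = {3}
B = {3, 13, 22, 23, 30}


A ⊂ B requires: A ⊆ B AND A ≠ B.
A ⊆ B? Yes
A = B? No
A ⊂ B: Yes (A is a proper subset of B)

Yes, A ⊂ B


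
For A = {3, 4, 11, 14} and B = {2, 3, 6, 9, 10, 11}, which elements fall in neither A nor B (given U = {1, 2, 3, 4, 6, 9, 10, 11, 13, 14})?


A = {3, 4, 11, 14}
B = {2, 3, 6, 9, 10, 11}
Region: in neither A nor B (given U = {1, 2, 3, 4, 6, 9, 10, 11, 13, 14})
Elements: {1, 13}

Elements in neither A nor B (given U = {1, 2, 3, 4, 6, 9, 10, 11, 13, 14}): {1, 13}


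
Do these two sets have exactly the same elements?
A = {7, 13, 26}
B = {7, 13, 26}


Two sets are equal iff they have exactly the same elements.
A = {7, 13, 26}
B = {7, 13, 26}
Same elements → A = B

Yes, A = B


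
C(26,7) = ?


C(n,k) = n! / (k!(n-k)!)
C(26,7) = 26! / (7!19!)
= 657800

C(26,7) = 657800


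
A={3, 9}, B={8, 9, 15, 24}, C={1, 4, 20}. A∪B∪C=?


A ∪ B = {3, 8, 9, 15, 24}
(A ∪ B) ∪ C = {1, 3, 4, 8, 9, 15, 20, 24}

A ∪ B ∪ C = {1, 3, 4, 8, 9, 15, 20, 24}


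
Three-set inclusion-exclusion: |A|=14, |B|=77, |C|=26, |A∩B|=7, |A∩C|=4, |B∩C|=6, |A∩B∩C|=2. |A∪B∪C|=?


|A∪B∪C| = |A|+|B|+|C| - |A∩B|-|A∩C|-|B∩C| + |A∩B∩C|
= 14+77+26 - 7-4-6 + 2
= 117 - 17 + 2
= 102

|A ∪ B ∪ C| = 102


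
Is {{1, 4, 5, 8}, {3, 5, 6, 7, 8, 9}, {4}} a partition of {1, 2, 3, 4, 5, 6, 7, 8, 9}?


A partition requires: (1) non-empty parts, (2) pairwise disjoint, (3) union = U
Parts: {1, 4, 5, 8}, {3, 5, 6, 7, 8, 9}, {4}
Union of parts: {1, 3, 4, 5, 6, 7, 8, 9}
U = {1, 2, 3, 4, 5, 6, 7, 8, 9}
All non-empty? True
Pairwise disjoint? False
Covers U? False

No, not a valid partition


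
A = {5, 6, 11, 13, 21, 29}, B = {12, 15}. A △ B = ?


A △ B = (A \ B) ∪ (B \ A) = elements in exactly one of A or B
A \ B = {5, 6, 11, 13, 21, 29}
B \ A = {12, 15}
A △ B = {5, 6, 11, 12, 13, 15, 21, 29}

A △ B = {5, 6, 11, 12, 13, 15, 21, 29}


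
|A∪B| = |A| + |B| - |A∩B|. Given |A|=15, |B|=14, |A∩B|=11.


|A ∪ B| = |A| + |B| - |A ∩ B|
= 15 + 14 - 11
= 18

|A ∪ B| = 18


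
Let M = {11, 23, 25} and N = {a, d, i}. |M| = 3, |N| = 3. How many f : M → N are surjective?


n = |M| = 3, k = |N| = 3. Surjections via inclusion-exclusion:
S(n,k) = Σ(-1)^i × C(k,i) × (k-i)^n, i=0 to k
i=0: (-1)^0×C(3,0)×3^3 = 27
i=1: (-1)^1×C(3,1)×2^3 = -24
i=2: (-1)^2×C(3,2)×1^3 = 3
i=3: (-1)^3×C(3,3)×0^3 = 0
Total = 6

Number of surjections = 6


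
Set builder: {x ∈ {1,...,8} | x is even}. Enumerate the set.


Checking each candidate:
Condition: even numbers in {1,...,8}
Result = {2, 4, 6, 8}

{2, 4, 6, 8}


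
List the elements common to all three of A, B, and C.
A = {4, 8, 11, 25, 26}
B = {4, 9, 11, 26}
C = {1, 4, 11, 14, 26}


A ∩ B = {4, 11, 26}
(A ∩ B) ∩ C = {4, 11, 26}

A ∩ B ∩ C = {4, 11, 26}


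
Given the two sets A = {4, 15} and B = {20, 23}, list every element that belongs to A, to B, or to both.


A ∪ B = all elements in A or B (or both)
A = {4, 15}
B = {20, 23}
A ∪ B = {4, 15, 20, 23}

A ∪ B = {4, 15, 20, 23}


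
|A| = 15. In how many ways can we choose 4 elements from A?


C(n,k) = n! / (k!(n-k)!)
C(15,4) = 15! / (4!11!)
= 1365

C(15,4) = 1365


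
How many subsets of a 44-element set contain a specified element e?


Subsets of A containing e correspond to subsets of A \ {e}, which has 43 elements.
Count = 2^(n-1) = 2^43
= 8796093022208

Number of subsets containing e = 8796093022208


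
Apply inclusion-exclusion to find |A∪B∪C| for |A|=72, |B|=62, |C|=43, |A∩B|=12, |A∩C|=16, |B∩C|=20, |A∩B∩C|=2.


|A∪B∪C| = |A|+|B|+|C| - |A∩B|-|A∩C|-|B∩C| + |A∩B∩C|
= 72+62+43 - 12-16-20 + 2
= 177 - 48 + 2
= 131

|A ∪ B ∪ C| = 131


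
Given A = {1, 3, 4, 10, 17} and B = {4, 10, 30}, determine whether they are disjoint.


Disjoint means A ∩ B = ∅.
A ∩ B = {4, 10}
A ∩ B ≠ ∅, so A and B are NOT disjoint.

No, A and B are not disjoint (A ∩ B = {4, 10})


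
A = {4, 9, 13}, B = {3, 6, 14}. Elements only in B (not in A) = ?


A = {4, 9, 13}
B = {3, 6, 14}
Region: only in B (not in A)
Elements: {3, 6, 14}

Elements only in B (not in A): {3, 6, 14}


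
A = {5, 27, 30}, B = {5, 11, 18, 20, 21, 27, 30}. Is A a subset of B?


A ⊆ B means every element of A is in B.
All elements of A are in B.
So A ⊆ B.

Yes, A ⊆ B


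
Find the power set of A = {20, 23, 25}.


|A| = 3, so |P(A)| = 2^3 = 8
Enumerate subsets by cardinality (0 to 3):
∅, {20}, {23}, {25}, {20, 23}, {20, 25}, {23, 25}, {20, 23, 25}

P(A) has 8 subsets: ∅, {20}, {23}, {25}, {20, 23}, {20, 25}, {23, 25}, {20, 23, 25}


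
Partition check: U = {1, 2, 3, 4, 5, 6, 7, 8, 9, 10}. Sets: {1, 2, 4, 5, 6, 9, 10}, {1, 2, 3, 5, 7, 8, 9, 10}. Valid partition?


A partition requires: (1) non-empty parts, (2) pairwise disjoint, (3) union = U
Parts: {1, 2, 4, 5, 6, 9, 10}, {1, 2, 3, 5, 7, 8, 9, 10}
Union of parts: {1, 2, 3, 4, 5, 6, 7, 8, 9, 10}
U = {1, 2, 3, 4, 5, 6, 7, 8, 9, 10}
All non-empty? True
Pairwise disjoint? False
Covers U? True

No, not a valid partition


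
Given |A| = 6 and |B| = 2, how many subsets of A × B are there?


A relation from A to B is any subset of A × B.
|A × B| = 6 × 2 = 12
# relations = 2^|A × B| = 2^12 = 4096

Number of relations = 4096


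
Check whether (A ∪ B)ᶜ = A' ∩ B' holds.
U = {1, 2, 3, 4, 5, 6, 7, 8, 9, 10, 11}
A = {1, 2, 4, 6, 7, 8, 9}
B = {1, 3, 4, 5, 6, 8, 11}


LHS: A ∪ B = {1, 2, 3, 4, 5, 6, 7, 8, 9, 11}
(A ∪ B)' = U \ (A ∪ B) = {10}
A' = {3, 5, 10, 11}, B' = {2, 7, 9, 10}
Claimed RHS: A' ∩ B' = {10}
Identity is VALID: LHS = RHS = {10} ✓

Identity is valid. (A ∪ B)' = A' ∩ B' = {10}


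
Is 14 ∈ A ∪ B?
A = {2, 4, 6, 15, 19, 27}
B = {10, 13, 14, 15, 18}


A = {2, 4, 6, 15, 19, 27}, B = {10, 13, 14, 15, 18}
A ∪ B = all elements in A or B
A ∪ B = {2, 4, 6, 10, 13, 14, 15, 18, 19, 27}
Checking if 14 ∈ A ∪ B
14 is in A ∪ B → True

14 ∈ A ∪ B


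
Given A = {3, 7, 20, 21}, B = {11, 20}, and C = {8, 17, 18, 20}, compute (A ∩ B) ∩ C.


A ∩ B = {20}
(A ∩ B) ∩ C = {20}

A ∩ B ∩ C = {20}


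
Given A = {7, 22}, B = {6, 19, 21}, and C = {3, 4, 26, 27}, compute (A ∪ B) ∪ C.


A ∪ B = {6, 7, 19, 21, 22}
(A ∪ B) ∪ C = {3, 4, 6, 7, 19, 21, 22, 26, 27}

A ∪ B ∪ C = {3, 4, 6, 7, 19, 21, 22, 26, 27}


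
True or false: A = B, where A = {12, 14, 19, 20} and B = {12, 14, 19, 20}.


Two sets are equal iff they have exactly the same elements.
A = {12, 14, 19, 20}
B = {12, 14, 19, 20}
Same elements → A = B

Yes, A = B


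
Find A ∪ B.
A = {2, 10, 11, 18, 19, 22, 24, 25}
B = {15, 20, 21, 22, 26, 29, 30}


A ∪ B = all elements in A or B (or both)
A = {2, 10, 11, 18, 19, 22, 24, 25}
B = {15, 20, 21, 22, 26, 29, 30}
A ∪ B = {2, 10, 11, 15, 18, 19, 20, 21, 22, 24, 25, 26, 29, 30}

A ∪ B = {2, 10, 11, 15, 18, 19, 20, 21, 22, 24, 25, 26, 29, 30}


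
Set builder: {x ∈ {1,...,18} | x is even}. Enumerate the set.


Checking each candidate:
Condition: even numbers in {1,...,18}
Result = {2, 4, 6, 8, 10, 12, 14, 16, 18}

{2, 4, 6, 8, 10, 12, 14, 16, 18}


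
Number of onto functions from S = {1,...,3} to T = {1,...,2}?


n = |S| = 3, k = |T| = 2. Surjections via inclusion-exclusion:
S(n,k) = Σ(-1)^i × C(k,i) × (k-i)^n, i=0 to k
i=0: (-1)^0×C(2,0)×2^3 = 8
i=1: (-1)^1×C(2,1)×1^3 = -2
i=2: (-1)^2×C(2,2)×0^3 = 0
Total = 6

Number of surjections = 6


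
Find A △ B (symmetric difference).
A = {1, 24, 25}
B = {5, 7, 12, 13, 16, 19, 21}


A △ B = (A \ B) ∪ (B \ A) = elements in exactly one of A or B
A \ B = {1, 24, 25}
B \ A = {5, 7, 12, 13, 16, 19, 21}
A △ B = {1, 5, 7, 12, 13, 16, 19, 21, 24, 25}

A △ B = {1, 5, 7, 12, 13, 16, 19, 21, 24, 25}


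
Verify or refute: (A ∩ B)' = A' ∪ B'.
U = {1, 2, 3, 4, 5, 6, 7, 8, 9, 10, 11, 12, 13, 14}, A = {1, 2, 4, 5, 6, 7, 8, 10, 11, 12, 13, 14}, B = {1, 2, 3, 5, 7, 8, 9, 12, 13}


LHS: A ∩ B = {1, 2, 5, 7, 8, 12, 13}
(A ∩ B)' = U \ (A ∩ B) = {3, 4, 6, 9, 10, 11, 14}
A' = {3, 9}, B' = {4, 6, 10, 11, 14}
Claimed RHS: A' ∪ B' = {3, 4, 6, 9, 10, 11, 14}
Identity is VALID: LHS = RHS = {3, 4, 6, 9, 10, 11, 14} ✓

Identity is valid. (A ∩ B)' = A' ∪ B' = {3, 4, 6, 9, 10, 11, 14}


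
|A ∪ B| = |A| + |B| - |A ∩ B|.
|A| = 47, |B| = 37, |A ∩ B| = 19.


|A ∪ B| = |A| + |B| - |A ∩ B|
= 47 + 37 - 19
= 65

|A ∪ B| = 65


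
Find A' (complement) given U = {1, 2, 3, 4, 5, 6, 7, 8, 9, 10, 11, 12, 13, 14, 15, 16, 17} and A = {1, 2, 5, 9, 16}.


Aᶜ = U \ A = elements in U but not in A
U = {1, 2, 3, 4, 5, 6, 7, 8, 9, 10, 11, 12, 13, 14, 15, 16, 17}
A = {1, 2, 5, 9, 16}
Aᶜ = {3, 4, 6, 7, 8, 10, 11, 12, 13, 14, 15, 17}

Aᶜ = {3, 4, 6, 7, 8, 10, 11, 12, 13, 14, 15, 17}


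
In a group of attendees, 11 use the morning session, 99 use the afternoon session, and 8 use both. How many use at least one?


|A ∪ B| = |A| + |B| - |A ∩ B|
= 11 + 99 - 8
= 102

|A ∪ B| = 102


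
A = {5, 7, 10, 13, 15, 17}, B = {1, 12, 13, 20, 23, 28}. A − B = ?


A \ B = elements in A but not in B
A = {5, 7, 10, 13, 15, 17}
B = {1, 12, 13, 20, 23, 28}
Remove from A any elements in B
A \ B = {5, 7, 10, 15, 17}

A \ B = {5, 7, 10, 15, 17}


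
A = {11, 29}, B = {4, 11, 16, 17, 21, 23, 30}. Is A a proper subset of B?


A ⊂ B requires: A ⊆ B AND A ≠ B.
A ⊆ B? No
A ⊄ B, so A is not a proper subset.

No, A is not a proper subset of B


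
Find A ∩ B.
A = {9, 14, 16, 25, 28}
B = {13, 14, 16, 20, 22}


A ∩ B = elements in both A and B
A = {9, 14, 16, 25, 28}
B = {13, 14, 16, 20, 22}
A ∩ B = {14, 16}

A ∩ B = {14, 16}


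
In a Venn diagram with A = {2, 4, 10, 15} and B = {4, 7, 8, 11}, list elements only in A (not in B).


A = {2, 4, 10, 15}
B = {4, 7, 8, 11}
Region: only in A (not in B)
Elements: {2, 10, 15}

Elements only in A (not in B): {2, 10, 15}


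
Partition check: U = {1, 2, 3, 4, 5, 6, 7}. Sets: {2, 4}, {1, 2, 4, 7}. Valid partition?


A partition requires: (1) non-empty parts, (2) pairwise disjoint, (3) union = U
Parts: {2, 4}, {1, 2, 4, 7}
Union of parts: {1, 2, 4, 7}
U = {1, 2, 3, 4, 5, 6, 7}
All non-empty? True
Pairwise disjoint? False
Covers U? False

No, not a valid partition


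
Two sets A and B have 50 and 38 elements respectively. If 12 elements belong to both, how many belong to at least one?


|A ∪ B| = |A| + |B| - |A ∩ B|
= 50 + 38 - 12
= 76

|A ∪ B| = 76


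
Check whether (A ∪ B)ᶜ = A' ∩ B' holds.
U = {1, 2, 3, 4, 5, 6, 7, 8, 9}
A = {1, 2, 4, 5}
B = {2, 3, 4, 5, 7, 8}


LHS: A ∪ B = {1, 2, 3, 4, 5, 7, 8}
(A ∪ B)' = U \ (A ∪ B) = {6, 9}
A' = {3, 6, 7, 8, 9}, B' = {1, 6, 9}
Claimed RHS: A' ∩ B' = {6, 9}
Identity is VALID: LHS = RHS = {6, 9} ✓

Identity is valid. (A ∪ B)' = A' ∩ B' = {6, 9}


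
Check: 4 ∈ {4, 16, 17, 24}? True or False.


A = {4, 16, 17, 24}
Checking if 4 is in A
4 is in A → True

4 ∈ A


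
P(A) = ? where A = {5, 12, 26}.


|A| = 3, so |P(A)| = 2^3 = 8
Enumerate subsets by cardinality (0 to 3):
∅, {5}, {12}, {26}, {5, 12}, {5, 26}, {12, 26}, {5, 12, 26}

P(A) has 8 subsets: ∅, {5}, {12}, {26}, {5, 12}, {5, 26}, {12, 26}, {5, 12, 26}


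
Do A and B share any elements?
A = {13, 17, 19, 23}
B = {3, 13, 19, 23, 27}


Disjoint means A ∩ B = ∅.
A ∩ B = {13, 19, 23}
A ∩ B ≠ ∅, so A and B are NOT disjoint.

Yes — A and B share the element(s) of A ∩ B = {13, 19, 23}, so they are not disjoint


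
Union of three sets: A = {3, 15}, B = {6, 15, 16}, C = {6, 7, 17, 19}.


A ∪ B = {3, 6, 15, 16}
(A ∪ B) ∪ C = {3, 6, 7, 15, 16, 17, 19}

A ∪ B ∪ C = {3, 6, 7, 15, 16, 17, 19}


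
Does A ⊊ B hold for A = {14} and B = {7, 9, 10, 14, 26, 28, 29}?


A ⊂ B requires: A ⊆ B AND A ≠ B.
A ⊆ B? Yes
A = B? No
A ⊂ B: Yes (A is a proper subset of B)

Yes, A ⊂ B


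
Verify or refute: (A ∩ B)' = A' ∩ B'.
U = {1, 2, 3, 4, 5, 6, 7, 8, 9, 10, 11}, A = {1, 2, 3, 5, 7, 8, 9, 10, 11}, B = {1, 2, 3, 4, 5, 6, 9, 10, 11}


LHS: A ∩ B = {1, 2, 3, 5, 9, 10, 11}
(A ∩ B)' = U \ (A ∩ B) = {4, 6, 7, 8}
A' = {4, 6}, B' = {7, 8}
Claimed RHS: A' ∩ B' = ∅
Identity is INVALID: LHS = {4, 6, 7, 8} but the RHS claimed here equals ∅. The correct form is (A ∩ B)' = A' ∪ B'.

Identity is invalid: (A ∩ B)' = {4, 6, 7, 8} but A' ∩ B' = ∅. The correct De Morgan law is (A ∩ B)' = A' ∪ B'.


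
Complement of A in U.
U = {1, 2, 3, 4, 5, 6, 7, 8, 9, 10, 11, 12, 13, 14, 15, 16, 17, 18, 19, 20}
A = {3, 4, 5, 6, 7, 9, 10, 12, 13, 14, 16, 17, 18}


Aᶜ = U \ A = elements in U but not in A
U = {1, 2, 3, 4, 5, 6, 7, 8, 9, 10, 11, 12, 13, 14, 15, 16, 17, 18, 19, 20}
A = {3, 4, 5, 6, 7, 9, 10, 12, 13, 14, 16, 17, 18}
Aᶜ = {1, 2, 8, 11, 15, 19, 20}

Aᶜ = {1, 2, 8, 11, 15, 19, 20}


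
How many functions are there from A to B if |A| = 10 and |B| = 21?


Each of |A| = 10 inputs maps to any of |B| = 21 outputs.
# functions = |B|^|A| = 21^10
= 16679880978201

Number of functions = 16679880978201


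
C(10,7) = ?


C(n,k) = n! / (k!(n-k)!)
C(10,7) = 10! / (7!3!)
= 120

C(10,7) = 120


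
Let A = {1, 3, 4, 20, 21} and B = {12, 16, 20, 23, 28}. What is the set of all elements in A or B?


A ∪ B = all elements in A or B (or both)
A = {1, 3, 4, 20, 21}
B = {12, 16, 20, 23, 28}
A ∪ B = {1, 3, 4, 12, 16, 20, 21, 23, 28}

A ∪ B = {1, 3, 4, 12, 16, 20, 21, 23, 28}


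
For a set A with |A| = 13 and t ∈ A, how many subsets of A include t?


Subsets of A containing t correspond to subsets of A \ {t}, which has 12 elements.
Count = 2^(n-1) = 2^12
= 4096

Number of subsets containing t = 4096


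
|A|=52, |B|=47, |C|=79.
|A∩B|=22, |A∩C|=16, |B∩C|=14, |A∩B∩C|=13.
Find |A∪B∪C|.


|A∪B∪C| = |A|+|B|+|C| - |A∩B|-|A∩C|-|B∩C| + |A∩B∩C|
= 52+47+79 - 22-16-14 + 13
= 178 - 52 + 13
= 139

|A ∪ B ∪ C| = 139


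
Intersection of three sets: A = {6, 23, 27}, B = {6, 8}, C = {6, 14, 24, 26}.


A ∩ B = {6}
(A ∩ B) ∩ C = {6}

A ∩ B ∩ C = {6}


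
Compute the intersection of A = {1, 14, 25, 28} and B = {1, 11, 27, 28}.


A ∩ B = elements in both A and B
A = {1, 14, 25, 28}
B = {1, 11, 27, 28}
A ∩ B = {1, 28}

A ∩ B = {1, 28}


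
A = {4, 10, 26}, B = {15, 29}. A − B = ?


A \ B = elements in A but not in B
A = {4, 10, 26}
B = {15, 29}
Remove from A any elements in B
A \ B = {4, 10, 26}

A \ B = {4, 10, 26}


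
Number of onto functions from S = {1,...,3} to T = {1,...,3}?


n = |S| = 3, k = |T| = 3. Surjections via inclusion-exclusion:
S(n,k) = Σ(-1)^i × C(k,i) × (k-i)^n, i=0 to k
i=0: (-1)^0×C(3,0)×3^3 = 27
i=1: (-1)^1×C(3,1)×2^3 = -24
i=2: (-1)^2×C(3,2)×1^3 = 3
i=3: (-1)^3×C(3,3)×0^3 = 0
Total = 6

Number of surjections = 6


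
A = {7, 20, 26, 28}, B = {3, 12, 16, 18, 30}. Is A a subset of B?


A ⊆ B means every element of A is in B.
Elements in A not in B: {7, 20, 26, 28}
So A ⊄ B.

No, A ⊄ B


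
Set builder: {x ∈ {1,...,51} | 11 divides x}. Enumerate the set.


Checking each candidate:
Condition: multiples of 11 in {1,...,51}
Result = {11, 22, 33, 44}

{11, 22, 33, 44}


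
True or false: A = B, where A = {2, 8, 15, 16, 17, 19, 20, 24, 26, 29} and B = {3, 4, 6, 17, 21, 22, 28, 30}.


Two sets are equal iff they have exactly the same elements.
A = {2, 8, 15, 16, 17, 19, 20, 24, 26, 29}
B = {3, 4, 6, 17, 21, 22, 28, 30}
Differences: {2, 3, 4, 6, 8, 15, 16, 19, 20, 21, 22, 24, 26, 28, 29, 30}
A ≠ B

No, A ≠ B


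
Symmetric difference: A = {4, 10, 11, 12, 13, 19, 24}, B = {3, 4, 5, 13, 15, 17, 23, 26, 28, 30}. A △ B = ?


A △ B = (A \ B) ∪ (B \ A) = elements in exactly one of A or B
A \ B = {10, 11, 12, 19, 24}
B \ A = {3, 5, 15, 17, 23, 26, 28, 30}
A △ B = {3, 5, 10, 11, 12, 15, 17, 19, 23, 24, 26, 28, 30}

A △ B = {3, 5, 10, 11, 12, 15, 17, 19, 23, 24, 26, 28, 30}


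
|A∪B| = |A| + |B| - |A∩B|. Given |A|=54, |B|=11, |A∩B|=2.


|A ∪ B| = |A| + |B| - |A ∩ B|
= 54 + 11 - 2
= 63

|A ∪ B| = 63


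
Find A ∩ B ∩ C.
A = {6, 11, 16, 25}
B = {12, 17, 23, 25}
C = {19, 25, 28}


A ∩ B = {25}
(A ∩ B) ∩ C = {25}

A ∩ B ∩ C = {25}


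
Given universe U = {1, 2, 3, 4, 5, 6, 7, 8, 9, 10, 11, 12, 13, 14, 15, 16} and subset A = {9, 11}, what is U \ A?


Aᶜ = U \ A = elements in U but not in A
U = {1, 2, 3, 4, 5, 6, 7, 8, 9, 10, 11, 12, 13, 14, 15, 16}
A = {9, 11}
Aᶜ = {1, 2, 3, 4, 5, 6, 7, 8, 10, 12, 13, 14, 15, 16}

Aᶜ = {1, 2, 3, 4, 5, 6, 7, 8, 10, 12, 13, 14, 15, 16}


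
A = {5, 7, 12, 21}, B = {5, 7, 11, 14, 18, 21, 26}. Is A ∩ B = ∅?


Disjoint means A ∩ B = ∅.
A ∩ B = {5, 7, 21}
A ∩ B ≠ ∅, so A and B are NOT disjoint.

No, A and B are not disjoint (A ∩ B = {5, 7, 21})


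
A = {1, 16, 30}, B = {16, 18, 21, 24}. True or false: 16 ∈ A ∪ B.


A = {1, 16, 30}, B = {16, 18, 21, 24}
A ∪ B = all elements in A or B
A ∪ B = {1, 16, 18, 21, 24, 30}
Checking if 16 ∈ A ∪ B
16 is in A ∪ B → True

16 ∈ A ∪ B


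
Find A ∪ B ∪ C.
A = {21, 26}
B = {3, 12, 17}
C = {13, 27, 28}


A ∪ B = {3, 12, 17, 21, 26}
(A ∪ B) ∪ C = {3, 12, 13, 17, 21, 26, 27, 28}

A ∪ B ∪ C = {3, 12, 13, 17, 21, 26, 27, 28}


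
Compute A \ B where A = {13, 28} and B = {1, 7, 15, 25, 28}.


A \ B = elements in A but not in B
A = {13, 28}
B = {1, 7, 15, 25, 28}
Remove from A any elements in B
A \ B = {13}

A \ B = {13}


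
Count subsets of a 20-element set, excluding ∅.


Total subsets = 2^n = 2^20 = 1048576
Non-empty subsets exclude the empty set: 2^n - 1
= 1048576 - 1
= 1048575

Number of non-empty subsets = 1048575


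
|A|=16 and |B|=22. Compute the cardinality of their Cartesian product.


|A × B| = |A| × |B|
= 16 × 22
= 352

|A × B| = 352


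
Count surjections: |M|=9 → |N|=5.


n = |M| = 9, k = |N| = 5. Surjections via inclusion-exclusion:
S(n,k) = Σ(-1)^i × C(k,i) × (k-i)^n, i=0 to k
i=0: (-1)^0×C(5,0)×5^9 = 1953125
i=1: (-1)^1×C(5,1)×4^9 = -1310720
i=2: (-1)^2×C(5,2)×3^9 = 196830
i=3: (-1)^3×C(5,3)×2^9 = -5120
i=4: (-1)^4×C(5,4)×1^9 = 5
i=5: (-1)^5×C(5,5)×0^9 = 0
Total = 834120

Number of surjections = 834120


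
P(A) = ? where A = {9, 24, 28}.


|A| = 3, so |P(A)| = 2^3 = 8
Enumerate subsets by cardinality (0 to 3):
∅, {9}, {24}, {28}, {9, 24}, {9, 28}, {24, 28}, {9, 24, 28}

P(A) has 8 subsets: ∅, {9}, {24}, {28}, {9, 24}, {9, 28}, {24, 28}, {9, 24, 28}


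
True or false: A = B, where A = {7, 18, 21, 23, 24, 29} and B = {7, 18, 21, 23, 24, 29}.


Two sets are equal iff they have exactly the same elements.
A = {7, 18, 21, 23, 24, 29}
B = {7, 18, 21, 23, 24, 29}
Same elements → A = B

Yes, A = B


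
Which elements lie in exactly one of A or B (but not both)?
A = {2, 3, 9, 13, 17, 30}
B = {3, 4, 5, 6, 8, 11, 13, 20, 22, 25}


A △ B = (A \ B) ∪ (B \ A) = elements in exactly one of A or B
A \ B = {2, 9, 17, 30}
B \ A = {4, 5, 6, 8, 11, 20, 22, 25}
A △ B = {2, 4, 5, 6, 8, 9, 11, 17, 20, 22, 25, 30}

A △ B = {2, 4, 5, 6, 8, 9, 11, 17, 20, 22, 25, 30}


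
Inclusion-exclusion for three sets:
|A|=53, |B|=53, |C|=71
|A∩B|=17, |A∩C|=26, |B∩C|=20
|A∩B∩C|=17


|A∪B∪C| = |A|+|B|+|C| - |A∩B|-|A∩C|-|B∩C| + |A∩B∩C|
= 53+53+71 - 17-26-20 + 17
= 177 - 63 + 17
= 131

|A ∪ B ∪ C| = 131


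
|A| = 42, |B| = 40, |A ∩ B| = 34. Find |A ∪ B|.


|A ∪ B| = |A| + |B| - |A ∩ B|
= 42 + 40 - 34
= 48

|A ∪ B| = 48


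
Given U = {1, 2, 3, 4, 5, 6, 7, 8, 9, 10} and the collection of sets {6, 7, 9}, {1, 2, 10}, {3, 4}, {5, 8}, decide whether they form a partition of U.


A partition requires: (1) non-empty parts, (2) pairwise disjoint, (3) union = U
Parts: {6, 7, 9}, {1, 2, 10}, {3, 4}, {5, 8}
Union of parts: {1, 2, 3, 4, 5, 6, 7, 8, 9, 10}
U = {1, 2, 3, 4, 5, 6, 7, 8, 9, 10}
All non-empty? True
Pairwise disjoint? True
Covers U? True

Yes, valid partition


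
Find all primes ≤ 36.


Checking each candidate:
Condition: primes ≤ 36
Result = {2, 3, 5, 7, 11, 13, 17, 19, 23, 29, 31}

{2, 3, 5, 7, 11, 13, 17, 19, 23, 29, 31}


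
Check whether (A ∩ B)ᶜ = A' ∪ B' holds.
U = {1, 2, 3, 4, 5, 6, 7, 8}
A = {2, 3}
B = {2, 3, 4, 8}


LHS: A ∩ B = {2, 3}
(A ∩ B)' = U \ (A ∩ B) = {1, 4, 5, 6, 7, 8}
A' = {1, 4, 5, 6, 7, 8}, B' = {1, 5, 6, 7}
Claimed RHS: A' ∪ B' = {1, 4, 5, 6, 7, 8}
Identity is VALID: LHS = RHS = {1, 4, 5, 6, 7, 8} ✓

Identity is valid. (A ∩ B)' = A' ∪ B' = {1, 4, 5, 6, 7, 8}


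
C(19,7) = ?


C(n,k) = n! / (k!(n-k)!)
C(19,7) = 19! / (7!12!)
= 50388

C(19,7) = 50388


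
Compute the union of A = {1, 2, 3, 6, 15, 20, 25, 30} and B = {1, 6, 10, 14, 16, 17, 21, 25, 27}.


A ∪ B = all elements in A or B (or both)
A = {1, 2, 3, 6, 15, 20, 25, 30}
B = {1, 6, 10, 14, 16, 17, 21, 25, 27}
A ∪ B = {1, 2, 3, 6, 10, 14, 15, 16, 17, 20, 21, 25, 27, 30}

A ∪ B = {1, 2, 3, 6, 10, 14, 15, 16, 17, 20, 21, 25, 27, 30}


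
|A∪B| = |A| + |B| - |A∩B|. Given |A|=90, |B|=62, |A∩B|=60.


|A ∪ B| = |A| + |B| - |A ∩ B|
= 90 + 62 - 60
= 92

|A ∪ B| = 92


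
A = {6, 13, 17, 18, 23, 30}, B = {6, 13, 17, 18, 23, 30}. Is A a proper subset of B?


A ⊂ B requires: A ⊆ B AND A ≠ B.
A ⊆ B? Yes
A = B? Yes
A = B, so A is not a PROPER subset.

No, A is not a proper subset of B


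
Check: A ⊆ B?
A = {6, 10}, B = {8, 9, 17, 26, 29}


A ⊆ B means every element of A is in B.
Elements in A not in B: {6, 10}
So A ⊄ B.

No, A ⊄ B


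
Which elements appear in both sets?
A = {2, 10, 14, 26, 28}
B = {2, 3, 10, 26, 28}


A ∩ B = elements in both A and B
A = {2, 10, 14, 26, 28}
B = {2, 3, 10, 26, 28}
A ∩ B = {2, 10, 26, 28}

A ∩ B = {2, 10, 26, 28}


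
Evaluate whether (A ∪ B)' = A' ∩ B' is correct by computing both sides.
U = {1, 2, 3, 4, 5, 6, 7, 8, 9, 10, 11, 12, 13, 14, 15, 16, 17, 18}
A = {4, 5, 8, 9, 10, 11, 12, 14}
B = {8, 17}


LHS: A ∪ B = {4, 5, 8, 9, 10, 11, 12, 14, 17}
(A ∪ B)' = U \ (A ∪ B) = {1, 2, 3, 6, 7, 13, 15, 16, 18}
A' = {1, 2, 3, 6, 7, 13, 15, 16, 17, 18}, B' = {1, 2, 3, 4, 5, 6, 7, 9, 10, 11, 12, 13, 14, 15, 16, 18}
Claimed RHS: A' ∩ B' = {1, 2, 3, 6, 7, 13, 15, 16, 18}
Identity is VALID: LHS = RHS = {1, 2, 3, 6, 7, 13, 15, 16, 18} ✓

Identity is valid. (A ∪ B)' = A' ∩ B' = {1, 2, 3, 6, 7, 13, 15, 16, 18}


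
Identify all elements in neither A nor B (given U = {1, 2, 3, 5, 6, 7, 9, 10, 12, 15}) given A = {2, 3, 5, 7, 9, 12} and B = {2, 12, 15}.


A = {2, 3, 5, 7, 9, 12}
B = {2, 12, 15}
Region: in neither A nor B (given U = {1, 2, 3, 5, 6, 7, 9, 10, 12, 15})
Elements: {1, 6, 10}

Elements in neither A nor B (given U = {1, 2, 3, 5, 6, 7, 9, 10, 12, 15}): {1, 6, 10}


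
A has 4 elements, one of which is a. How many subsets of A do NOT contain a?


Subsets of A avoiding a are subsets of A \ {a}, which has 3 elements.
Count = 2^(n-1) = 2^3
= 8

Number of subsets avoiding a = 8


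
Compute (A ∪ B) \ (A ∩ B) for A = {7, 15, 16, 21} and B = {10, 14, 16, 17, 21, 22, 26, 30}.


A △ B = (A \ B) ∪ (B \ A) = elements in exactly one of A or B
A \ B = {7, 15}
B \ A = {10, 14, 17, 22, 26, 30}
A △ B = {7, 10, 14, 15, 17, 22, 26, 30}

A △ B = {7, 10, 14, 15, 17, 22, 26, 30}


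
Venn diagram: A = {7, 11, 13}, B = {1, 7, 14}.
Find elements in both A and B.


A = {7, 11, 13}
B = {1, 7, 14}
Region: in both A and B
Elements: {7}

Elements in both A and B: {7}


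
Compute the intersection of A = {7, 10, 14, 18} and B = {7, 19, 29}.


A ∩ B = elements in both A and B
A = {7, 10, 14, 18}
B = {7, 19, 29}
A ∩ B = {7}

A ∩ B = {7}


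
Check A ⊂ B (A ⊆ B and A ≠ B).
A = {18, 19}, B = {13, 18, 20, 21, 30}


A ⊂ B requires: A ⊆ B AND A ≠ B.
A ⊆ B? No
A ⊄ B, so A is not a proper subset.

No, A is not a proper subset of B


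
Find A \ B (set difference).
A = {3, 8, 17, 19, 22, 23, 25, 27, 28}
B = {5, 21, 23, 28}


A \ B = elements in A but not in B
A = {3, 8, 17, 19, 22, 23, 25, 27, 28}
B = {5, 21, 23, 28}
Remove from A any elements in B
A \ B = {3, 8, 17, 19, 22, 25, 27}

A \ B = {3, 8, 17, 19, 22, 25, 27}


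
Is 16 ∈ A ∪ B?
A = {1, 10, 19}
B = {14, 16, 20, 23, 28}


A = {1, 10, 19}, B = {14, 16, 20, 23, 28}
A ∪ B = all elements in A or B
A ∪ B = {1, 10, 14, 16, 19, 20, 23, 28}
Checking if 16 ∈ A ∪ B
16 is in A ∪ B → True

16 ∈ A ∪ B


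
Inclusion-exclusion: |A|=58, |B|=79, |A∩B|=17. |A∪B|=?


|A ∪ B| = |A| + |B| - |A ∩ B|
= 58 + 79 - 17
= 120

|A ∪ B| = 120


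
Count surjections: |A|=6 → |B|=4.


n = |A| = 6, k = |B| = 4. Surjections via inclusion-exclusion:
S(n,k) = Σ(-1)^i × C(k,i) × (k-i)^n, i=0 to k
i=0: (-1)^0×C(4,0)×4^6 = 4096
i=1: (-1)^1×C(4,1)×3^6 = -2916
i=2: (-1)^2×C(4,2)×2^6 = 384
i=3: (-1)^3×C(4,3)×1^6 = -4
i=4: (-1)^4×C(4,4)×0^6 = 0
Total = 1560

Number of surjections = 1560
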